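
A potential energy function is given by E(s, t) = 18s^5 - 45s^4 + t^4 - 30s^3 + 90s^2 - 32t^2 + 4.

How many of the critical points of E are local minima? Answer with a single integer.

E separates as a function of s plus a function of t, so ∇E=0 decouples.
∂E/∂s = 90s(s - 2)(s - 1)(s + 1) = 0 at s ∈ {-1, 0, 1, 2}; ∂E/∂t = 4t(t - 4)(t + 4) = 0 at t ∈ {-4, 0, 4}.
The Hessian is diagonal: diag(E_ss, E_tt). Second derivatives: E_ss(-1)=-540, E_ss(0)=180, E_ss(1)=-180, E_ss(2)=540; E_tt(-4)=128, E_tt(0)=-64, E_tt(4)=128.
Local minima occur where both diagonal entries positive: (0, -4), (0, 4), (2, -4), (2, 4). Count: 4.

4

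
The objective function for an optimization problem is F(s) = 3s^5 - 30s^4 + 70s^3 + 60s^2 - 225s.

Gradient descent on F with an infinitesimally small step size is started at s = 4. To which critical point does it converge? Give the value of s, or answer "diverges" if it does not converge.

5

F'(s) = 15(s - 5)(s - 3)(s - 1)(s + 1), so F'(4) = -225.
Gradient descent moves in the -F' direction, i.e. s is increasing.
The nearest critical point in that direction is s = 5, where F'' = 720 > 0 (a local minimum). The iterate converges there.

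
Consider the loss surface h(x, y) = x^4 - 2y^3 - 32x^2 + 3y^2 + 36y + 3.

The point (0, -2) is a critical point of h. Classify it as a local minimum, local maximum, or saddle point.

saddle point

The mixed partial ∂²h/∂x∂y is 0, so the Hessian at any point is diag(h_xx, h_yy) = diag(4(3x^2 - 16), 6(-2y + 1)).
At (0, -2): H = diag(-64, 30).
The eigenvalues have opposite signs, so H is indefinite: a saddle point.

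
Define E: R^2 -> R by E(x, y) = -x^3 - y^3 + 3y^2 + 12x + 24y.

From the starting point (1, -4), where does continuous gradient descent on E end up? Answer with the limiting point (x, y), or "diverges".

E is separable, so gradient descent decouples: x follows -∂E/∂x, y follows -∂E/∂y.
∂E/∂x = -3(x - 2)(x + 2); at x=1 this is 9, so x decreases.
∂E/∂y = -3(y - 4)(y + 2); at y=-4 this is -48, so y increases.
x converges to its nearest critical value -2 (a local min of the x-part); y converges to -2. The iterate converges to (-2, -2).

(-2, -2)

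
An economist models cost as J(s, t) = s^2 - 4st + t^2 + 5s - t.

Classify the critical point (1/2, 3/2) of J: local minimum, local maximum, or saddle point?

saddle point

The Hessian of J is constant: H = [[2, -4], [-4, 2]].
det(H) = 2·2 − (-4)² = -12.
Since det(H) < 0, H is indefinite and the critical point is a saddle point.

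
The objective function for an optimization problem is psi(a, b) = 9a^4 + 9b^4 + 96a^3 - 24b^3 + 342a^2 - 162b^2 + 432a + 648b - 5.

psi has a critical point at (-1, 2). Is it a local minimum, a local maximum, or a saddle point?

saddle point

The mixed partial ∂²psi/∂a∂b is 0, so the Hessian at any point is diag(psi_aa, psi_bb) = diag(36(3a^2 + 16a + 19), 36(3b^2 - 4b - 9)).
At (-1, 2): H = diag(216, -180).
The eigenvalues have opposite signs, so H is indefinite: a saddle point.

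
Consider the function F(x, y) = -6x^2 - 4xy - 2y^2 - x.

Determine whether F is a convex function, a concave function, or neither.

concave

F is quadratic, so its Hessian is the constant matrix H = [[-12, -4], [-4, -4]].
det(H) = 32, tr(H) = -16.
det(H) > 0 and tr(H) < 0, so H is negative definite everywhere: concave.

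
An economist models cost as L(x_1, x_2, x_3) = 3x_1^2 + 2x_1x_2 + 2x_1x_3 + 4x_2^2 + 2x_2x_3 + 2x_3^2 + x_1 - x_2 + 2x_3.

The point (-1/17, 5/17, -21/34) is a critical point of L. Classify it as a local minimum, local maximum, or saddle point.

The Hessian is constant: H = [[6, 2, 2], [2, 8, 2], [2, 2, 4]].
Leading principal minors: Δ₁ = 6, Δ₂ = 44, Δ₃ = 136.
All leading minors are positive, so H is positive definite: a local minimum.

local minimum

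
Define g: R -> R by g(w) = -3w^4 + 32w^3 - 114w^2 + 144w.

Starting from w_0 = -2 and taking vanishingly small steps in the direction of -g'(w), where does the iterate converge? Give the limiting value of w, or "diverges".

diverges

g'(w) = -12(w - 4)(w - 3)(w - 1), so g'(-2) = 1080.
Gradient descent moves in the -g' direction, i.e. w is decreasing.
There is no critical point below w=-2, and g' keeps the same sign, so the iterate runs off to −∞.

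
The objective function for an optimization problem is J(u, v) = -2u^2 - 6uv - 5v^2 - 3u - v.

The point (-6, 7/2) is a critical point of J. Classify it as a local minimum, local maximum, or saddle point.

The Hessian of J is constant: H = [[-4, -6], [-6, -10]].
det(H) = (-4)·(-10) − (-6)² = 4.
det(H) > 0 and tr(H) = -14 < 0, so H is negative definite and the point is a local maximum.

local maximum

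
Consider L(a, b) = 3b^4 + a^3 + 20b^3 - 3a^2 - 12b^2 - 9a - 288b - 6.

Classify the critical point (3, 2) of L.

The mixed partial ∂²L/∂a∂b is 0, so the Hessian at any point is diag(L_aa, L_bb) = diag(6(a - 1), 12(3b^2 + 10b - 2)).
At (3, 2): H = diag(12, 360).
Both eigenvalues are positive, so H is positive definite: a local minimum.

local minimum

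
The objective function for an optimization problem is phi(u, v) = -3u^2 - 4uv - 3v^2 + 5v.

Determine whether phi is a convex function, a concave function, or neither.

phi is quadratic, so its Hessian is the constant matrix H = [[-6, -4], [-4, -6]].
det(H) = 20, tr(H) = -12.
det(H) > 0 and tr(H) < 0, so H is negative definite everywhere: concave.

concave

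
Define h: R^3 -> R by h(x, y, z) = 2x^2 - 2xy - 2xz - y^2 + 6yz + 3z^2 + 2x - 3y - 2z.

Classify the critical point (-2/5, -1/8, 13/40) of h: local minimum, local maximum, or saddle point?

saddle point

The Hessian is constant: H = [[4, -2, -2], [-2, -2, 6], [-2, 6, 6]].
Leading principal minors: Δ₁ = 4, Δ₂ = -12, Δ₃ = -160.
The minors fit neither the all-positive nor the alternating-sign pattern, so H is indefinite: a saddle point.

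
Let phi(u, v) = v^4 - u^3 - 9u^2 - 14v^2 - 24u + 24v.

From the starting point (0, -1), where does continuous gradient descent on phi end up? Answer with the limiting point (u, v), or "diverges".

phi is separable, so gradient descent decouples: u follows -∂phi/∂u, v follows -∂phi/∂v.
∂phi/∂u = -3(u + 2)(u + 4); at u=0 this is -24, so u increases.
∂phi/∂v = 4(v - 2)(v - 1)(v + 3); at v=-1 this is 48, so v decreases.
The u-coordinate has no critical point in that direction and runs off to infinity.

diverges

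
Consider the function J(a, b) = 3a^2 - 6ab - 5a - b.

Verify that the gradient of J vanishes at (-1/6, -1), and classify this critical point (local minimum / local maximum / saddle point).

saddle point

∇J = (6a - 6b - 5, -6a - 1); substituting (-1/6, -1) gives ∇J = (0, 0), so (-1/6, -1) is indeed a critical point.
The Hessian of J is constant: H = [[6, -6], [-6, 0]].
det(H) = 6·0 − (-6)² = -36.
Since det(H) < 0, H is indefinite and the critical point is a saddle point.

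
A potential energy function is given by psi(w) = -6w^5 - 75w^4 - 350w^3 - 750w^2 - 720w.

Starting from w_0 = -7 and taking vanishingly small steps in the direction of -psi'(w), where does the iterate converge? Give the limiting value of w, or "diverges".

-4

psi'(w) = -30(w + 1)(w + 2)(w + 3)(w + 4), so psi'(-7) = -10800.
Gradient descent moves in the -psi' direction, i.e. w is increasing.
The nearest critical point in that direction is w = -4, where psi'' = 180 > 0 (a local minimum). The iterate converges there.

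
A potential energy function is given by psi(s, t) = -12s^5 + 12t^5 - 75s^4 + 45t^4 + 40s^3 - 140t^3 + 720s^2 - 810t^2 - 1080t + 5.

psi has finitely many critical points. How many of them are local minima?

4

psi separates as a function of s plus a function of t, so ∇psi=0 decouples.
∂psi/∂s = -60s(s - 2)(s + 3)(s + 4) = 0 at s ∈ {-4, -3, 0, 2}; ∂psi/∂t = 60(t - 3)(t + 1)(t + 2)(t + 3) = 0 at t ∈ {-3, -2, -1, 3}.
The Hessian is diagonal: diag(psi_ss, psi_tt). Second derivatives: psi_ss(-4)=1440, psi_ss(-3)=-900, psi_ss(0)=1440, psi_ss(2)=-3600; psi_tt(-3)=-720, psi_tt(-2)=300, psi_tt(-1)=-480, psi_tt(3)=7200.
Local minima occur where both diagonal entries positive: (-4, -2), (-4, 3), (0, -2), (0, 3). Count: 4.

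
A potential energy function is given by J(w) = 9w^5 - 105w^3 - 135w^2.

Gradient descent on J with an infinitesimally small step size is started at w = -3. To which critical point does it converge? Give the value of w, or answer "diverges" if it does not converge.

diverges

J'(w) = 45w(w - 3)(w + 1)(w + 2), so J'(-3) = 1620.
Gradient descent moves in the -J' direction, i.e. w is decreasing.
There is no critical point below w=-3, and J' keeps the same sign, so the iterate runs off to −∞.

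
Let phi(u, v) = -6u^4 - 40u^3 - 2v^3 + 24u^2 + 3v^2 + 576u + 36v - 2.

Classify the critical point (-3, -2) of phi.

local minimum

The mixed partial ∂²phi/∂u∂v is 0, so the Hessian at any point is diag(phi_uu, phi_vv) = diag(24(-3u^2 - 10u + 2), 6(-2v + 1)).
At (-3, -2): H = diag(120, 30).
Both eigenvalues are positive, so H is positive definite: a local minimum.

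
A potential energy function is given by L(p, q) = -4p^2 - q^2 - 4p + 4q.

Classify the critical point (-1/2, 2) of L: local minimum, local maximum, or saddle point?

The Hessian of L is constant: H = [[-8, 0], [0, -2]].
det(H) = (-8)·(-2) − 0² = 16.
det(H) > 0 and tr(H) = -10 < 0, so H is negative definite and the point is a local maximum.

local maximum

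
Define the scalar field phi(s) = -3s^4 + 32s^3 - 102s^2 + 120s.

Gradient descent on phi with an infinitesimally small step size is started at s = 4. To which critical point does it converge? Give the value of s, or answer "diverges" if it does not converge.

2

phi'(s) = -12(s - 5)(s - 2)(s - 1), so phi'(4) = 72.
Gradient descent moves in the -phi' direction, i.e. s is decreasing.
The nearest critical point in that direction is s = 2, where phi'' = 36 > 0 (a local minimum). The iterate converges there.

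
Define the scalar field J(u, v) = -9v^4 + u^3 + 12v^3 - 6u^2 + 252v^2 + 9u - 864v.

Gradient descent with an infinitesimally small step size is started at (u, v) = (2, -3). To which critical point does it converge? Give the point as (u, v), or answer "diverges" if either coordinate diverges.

(3, 2)

J is separable, so gradient descent decouples: u follows -∂J/∂u, v follows -∂J/∂v.
∂J/∂u = 3(u - 3)(u - 1); at u=2 this is -3, so u increases.
∂J/∂v = -36(v - 3)(v - 2)(v + 4); at v=-3 this is -1080, so v increases.
u converges to its nearest critical value 3 (a local min of the u-part); v converges to 2. The iterate converges to (3, 2).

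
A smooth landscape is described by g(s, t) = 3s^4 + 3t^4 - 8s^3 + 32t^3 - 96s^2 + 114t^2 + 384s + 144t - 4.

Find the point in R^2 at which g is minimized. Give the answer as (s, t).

(-4, -1)

g(s,t) separates as P(s) + Q(t) − 4, so its minimum is min P + min Q − 4.
P'(s) = 12(s - 4)(s - 2)(s + 4) vanishes at s ∈ {-4, 2, 4}; Q'(t) = 12(t + 1)(t + 3)(t + 4) vanishes at t ∈ {-4, -3, -1}.
Local minima of P (where P''>0): P(-4)=-1792, P(4)=256. Local minima of Q: Q(-4)=-32, Q(-1)=-59.
So the global minimum of g is P(-4) + Q(-1) − 4 = -1792 − 59 − 4 = -1855, attained at (-4, -1).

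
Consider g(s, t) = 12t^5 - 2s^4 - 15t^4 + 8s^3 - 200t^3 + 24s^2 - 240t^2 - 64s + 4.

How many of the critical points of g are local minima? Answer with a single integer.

g separates as a function of s plus a function of t, so ∇g=0 decouples.
∂g/∂s = -8(s - 4)(s - 1)(s + 2) = 0 at s ∈ {-2, 1, 4}; ∂g/∂t = 60t(t - 4)(t + 1)(t + 2) = 0 at t ∈ {-2, -1, 0, 4}.
The Hessian is diagonal: diag(g_ss, g_tt). Second derivatives: g_ss(-2)=-144, g_ss(1)=72, g_ss(4)=-144; g_tt(-2)=-720, g_tt(-1)=300, g_tt(0)=-480, g_tt(4)=7200.
Local minima occur where both diagonal entries positive: (1, -1), (1, 4). Count: 2.

2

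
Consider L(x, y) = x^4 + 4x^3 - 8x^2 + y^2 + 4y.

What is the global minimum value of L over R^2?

L(x,y) separates as P(x) + Q(y), so its minimum is min P + min Q.
P'(x) = 4x(x - 1)(x + 4) vanishes at x ∈ {-4, 0, 1}; Q'(y) = 2y + 4 vanishes at y ∈ {-2}.
Local minima of P (where P''>0): P(-4)=-128, P(1)=-3. Local minima of Q: Q(-2)=-4.
So the global minimum of L is P(-4) + Q(-2) = -128 − 4 = -132, attained at (-4, -2).

-132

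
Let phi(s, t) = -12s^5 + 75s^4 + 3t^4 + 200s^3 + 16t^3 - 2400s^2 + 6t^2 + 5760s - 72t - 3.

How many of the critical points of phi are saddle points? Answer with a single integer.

6

phi separates as a function of s plus a function of t, so ∇phi=0 decouples.
∂phi/∂s = -60(s - 4)(s - 3)(s - 2)(s + 4) = 0 at s ∈ {-4, 2, 3, 4}; ∂phi/∂t = 12(t - 1)(t + 2)(t + 3) = 0 at t ∈ {-3, -2, 1}.
The Hessian is diagonal: diag(phi_ss, phi_tt). Second derivatives: phi_ss(-4)=20160, phi_ss(2)=-720, phi_ss(3)=420, phi_ss(4)=-960; phi_tt(-3)=48, phi_tt(-2)=-36, phi_tt(1)=144.
Saddle points occur where the two diagonal entries have opposite signs: (-4, -2), (2, -3), (2, 1), (3, -2), (4, -3), (4, 1). Count: 6.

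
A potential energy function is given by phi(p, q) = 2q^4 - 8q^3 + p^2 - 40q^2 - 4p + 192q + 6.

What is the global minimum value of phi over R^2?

phi(p,q) separates as A(p) + B(q) + 6, so its minimum is min A + min B + 6.
A'(p) = 2p - 4 vanishes at p ∈ {2}; B'(q) = 8(q - 4)(q - 2)(q + 3) vanishes at q ∈ {-3, 2, 4}.
Local minima of A (where A''>0): A(2)=-4. Local minima of B: B(-3)=-558, B(4)=128.
So the global minimum of phi is A(2) + B(-3) + 6 = -4 − 558 + 6 = -556, attained at (2, -3).

-556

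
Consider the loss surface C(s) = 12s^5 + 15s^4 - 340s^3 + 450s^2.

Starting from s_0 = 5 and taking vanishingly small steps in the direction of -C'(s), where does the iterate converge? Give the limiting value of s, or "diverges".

3

C'(s) = 60s(s - 3)(s - 1)(s + 5), so C'(5) = 24000.
Gradient descent moves in the -C' direction, i.e. s is decreasing.
The nearest critical point in that direction is s = 3, where C'' = 2880 > 0 (a local minimum). The iterate converges there.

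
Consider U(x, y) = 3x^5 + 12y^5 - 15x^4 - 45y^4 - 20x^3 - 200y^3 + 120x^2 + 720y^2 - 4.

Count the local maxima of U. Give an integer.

U separates as a function of x plus a function of y, so ∇U=0 decouples.
∂U/∂x = 15x(x - 4)(x - 2)(x + 2) = 0 at x ∈ {-2, 0, 2, 4}; ∂U/∂y = 60y(y - 4)(y - 2)(y + 3) = 0 at y ∈ {-3, 0, 2, 4}.
The Hessian is diagonal: diag(U_xx, U_yy). Second derivatives: U_xx(-2)=-720, U_xx(0)=240, U_xx(2)=-240, U_xx(4)=720; U_yy(-3)=-6300, U_yy(0)=1440, U_yy(2)=-1200, U_yy(4)=3360.
Local maxima occur where both diagonal entries negative: (-2, -3), (-2, 2), (2, -3), (2, 2). Count: 4.

4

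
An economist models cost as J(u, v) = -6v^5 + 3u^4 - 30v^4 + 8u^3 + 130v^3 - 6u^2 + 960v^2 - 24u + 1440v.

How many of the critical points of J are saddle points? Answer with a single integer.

6

J separates as a function of u plus a function of v, so ∇J=0 decouples.
∂J/∂u = 12(u - 1)(u + 1)(u + 2) = 0 at u ∈ {-2, -1, 1}; ∂J/∂v = -30(v - 4)(v + 1)(v + 3)(v + 4) = 0 at v ∈ {-4, -3, -1, 4}.
The Hessian is diagonal: diag(J_uu, J_vv). Second derivatives: J_uu(-2)=36, J_uu(-1)=-24, J_uu(1)=72; J_vv(-4)=720, J_vv(-3)=-420, J_vv(-1)=900, J_vv(4)=-8400.
Saddle points occur where the two diagonal entries have opposite signs: (-2, -3), (-2, 4), (-1, -4), (-1, -1), (1, -3), (1, 4). Count: 6.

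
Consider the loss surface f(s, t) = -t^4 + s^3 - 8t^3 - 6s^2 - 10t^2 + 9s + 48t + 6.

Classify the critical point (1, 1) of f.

The mixed partial ∂²f/∂s∂t is 0, so the Hessian at any point is diag(f_ss, f_tt) = diag(6(s - 2), -4(3t^2 + 12t + 5)).
At (1, 1): H = diag(-6, -80).
Both eigenvalues are negative, so H is negative definite: a local maximum.

local maximum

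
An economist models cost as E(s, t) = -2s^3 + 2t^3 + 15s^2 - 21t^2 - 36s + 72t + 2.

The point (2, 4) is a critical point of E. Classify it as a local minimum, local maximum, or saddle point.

The mixed partial ∂²E/∂s∂t is 0, so the Hessian at any point is diag(E_ss, E_tt) = diag(6(-2s + 5), 6(2t - 7)).
At (2, 4): H = diag(6, 6).
Both eigenvalues are positive, so H is positive definite: a local minimum.

local minimum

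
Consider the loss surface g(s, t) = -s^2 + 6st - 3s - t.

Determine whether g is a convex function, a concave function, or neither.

g is quadratic, so its Hessian is the constant matrix H = [[-2, 6], [6, 0]].
det(H) = -36, tr(H) = -2.
det(H) < 0, so H is indefinite: neither convex nor concave.

neither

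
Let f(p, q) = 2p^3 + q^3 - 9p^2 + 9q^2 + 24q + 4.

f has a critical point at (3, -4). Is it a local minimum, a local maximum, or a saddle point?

The mixed partial ∂²f/∂p∂q is 0, so the Hessian at any point is diag(f_pp, f_qq) = diag(6(2p - 3), 6(q + 3)).
At (3, -4): H = diag(18, -6).
The eigenvalues have opposite signs, so H is indefinite: a saddle point.

saddle point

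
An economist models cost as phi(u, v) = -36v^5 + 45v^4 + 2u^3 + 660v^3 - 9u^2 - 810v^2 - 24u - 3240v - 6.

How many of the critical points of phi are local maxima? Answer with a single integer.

2

phi separates as a function of u plus a function of v, so ∇phi=0 decouples.
∂phi/∂u = 6(u - 4)(u + 1) = 0 at u ∈ {-1, 4}; ∂phi/∂v = -180(v - 3)(v - 2)(v + 1)(v + 3) = 0 at v ∈ {-3, -1, 2, 3}.
The Hessian is diagonal: diag(phi_uu, phi_vv). Second derivatives: phi_uu(-1)=-30, phi_uu(4)=30; phi_vv(-3)=10800, phi_vv(-1)=-4320, phi_vv(2)=2700, phi_vv(3)=-4320.
Local maxima occur where both diagonal entries negative: (-1, -1), (-1, 3). Count: 2.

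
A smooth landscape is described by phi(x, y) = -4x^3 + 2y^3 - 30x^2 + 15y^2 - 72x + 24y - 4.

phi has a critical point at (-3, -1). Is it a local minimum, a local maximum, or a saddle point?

local minimum

The mixed partial ∂²phi/∂x∂y is 0, so the Hessian at any point is diag(phi_xx, phi_yy) = diag(-12(2x + 5), 6(2y + 5)).
At (-3, -1): H = diag(12, 18).
Both eigenvalues are positive, so H is positive definite: a local minimum.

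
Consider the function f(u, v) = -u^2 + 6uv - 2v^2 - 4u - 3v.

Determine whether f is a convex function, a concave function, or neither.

f is quadratic, so its Hessian is the constant matrix H = [[-2, 6], [6, -4]].
det(H) = -28, tr(H) = -6.
det(H) < 0, so H is indefinite: neither convex nor concave.

neither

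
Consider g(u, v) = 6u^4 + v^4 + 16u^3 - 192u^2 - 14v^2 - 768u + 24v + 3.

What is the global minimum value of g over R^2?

g(u,v) separates as P(u) + Q(v) + 3, so its minimum is min P + min Q + 3.
P'(u) = 24(u - 4)(u + 2)(u + 4) vanishes at u ∈ {-4, -2, 4}; Q'(v) = 4(v - 2)(v - 1)(v + 3) vanishes at v ∈ {-3, 1, 2}.
Local minima of P (where P''>0): P(-4)=512, P(4)=-3584. Local minima of Q: Q(-3)=-117, Q(2)=8.
So the global minimum of g is P(4) + Q(-3) + 3 = -3584 − 117 + 3 = -3698, attained at (4, -3).

-3698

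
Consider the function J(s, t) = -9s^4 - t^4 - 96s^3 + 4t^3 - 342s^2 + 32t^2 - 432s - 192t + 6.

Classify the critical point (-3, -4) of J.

The mixed partial ∂²J/∂s∂t is 0, so the Hessian at any point is diag(J_ss, J_tt) = diag(-36(3s^2 + 16s + 19), 4(-3t^2 + 6t + 16)).
At (-3, -4): H = diag(72, -224).
The eigenvalues have opposite signs, so H is indefinite: a saddle point.

saddle point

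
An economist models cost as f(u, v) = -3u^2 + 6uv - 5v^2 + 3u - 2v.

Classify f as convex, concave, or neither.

f is quadratic, so its Hessian is the constant matrix H = [[-6, 6], [6, -10]].
det(H) = 24, tr(H) = -16.
det(H) > 0 and tr(H) < 0, so H is negative definite everywhere: concave.

concave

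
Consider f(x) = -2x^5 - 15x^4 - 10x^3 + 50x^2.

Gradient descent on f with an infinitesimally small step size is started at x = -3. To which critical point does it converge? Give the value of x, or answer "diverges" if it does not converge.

f'(x) = -10x(x - 1)(x + 2)(x + 5), so f'(-3) = 240.
Gradient descent moves in the -f' direction, i.e. x is decreasing.
The nearest critical point in that direction is x = -5, where f'' = 900 > 0 (a local minimum). The iterate converges there.

-5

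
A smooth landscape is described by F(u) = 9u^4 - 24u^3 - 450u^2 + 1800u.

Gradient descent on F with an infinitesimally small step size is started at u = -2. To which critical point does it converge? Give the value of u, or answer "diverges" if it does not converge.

F'(u) = 36(u - 5)(u - 2)(u + 5), so F'(-2) = 3024.
Gradient descent moves in the -F' direction, i.e. u is decreasing.
The nearest critical point in that direction is u = -5, where F'' = 2520 > 0 (a local minimum). The iterate converges there.

-5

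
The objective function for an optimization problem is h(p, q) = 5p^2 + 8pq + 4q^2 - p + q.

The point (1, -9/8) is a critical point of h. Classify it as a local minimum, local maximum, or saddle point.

local minimum

The Hessian of h is constant: H = [[10, 8], [8, 8]].
det(H) = 10·8 − 8² = 16.
det(H) > 0 and tr(H) = 18 > 0, so H is positive definite and the point is a local minimum.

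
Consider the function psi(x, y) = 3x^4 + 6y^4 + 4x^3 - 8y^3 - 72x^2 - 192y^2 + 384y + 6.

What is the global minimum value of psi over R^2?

-3194

psi(x,y) separates as P(x) + Q(y) + 6, so its minimum is min P + min Q + 6.
P'(x) = 12x(x - 3)(x + 4) vanishes at x ∈ {-4, 0, 3}; Q'(y) = 24(y - 4)(y - 1)(y + 4) vanishes at y ∈ {-4, 1, 4}.
Local minima of P (where P''>0): P(-4)=-640, P(3)=-297. Local minima of Q: Q(-4)=-2560, Q(4)=-512.
So the global minimum of psi is P(-4) + Q(-4) + 6 = -640 − 2560 + 6 = -3194, attained at (-4, -4).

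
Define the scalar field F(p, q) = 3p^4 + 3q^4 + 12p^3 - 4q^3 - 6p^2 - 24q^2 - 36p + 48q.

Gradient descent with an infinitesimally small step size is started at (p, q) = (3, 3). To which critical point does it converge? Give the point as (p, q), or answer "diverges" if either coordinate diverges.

(1, 2)

F is separable, so gradient descent decouples: p follows -∂F/∂p, q follows -∂F/∂q.
∂F/∂p = 12(p - 1)(p + 1)(p + 3); at p=3 this is 576, so p decreases.
∂F/∂q = 12(q - 2)(q - 1)(q + 2); at q=3 this is 120, so q decreases.
p converges to its nearest critical value 1 (a local min of the p-part); q converges to 2. The iterate converges to (1, 2).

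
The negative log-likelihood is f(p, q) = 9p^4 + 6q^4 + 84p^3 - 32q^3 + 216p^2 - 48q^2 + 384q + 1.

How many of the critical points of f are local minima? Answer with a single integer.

f separates as a function of p plus a function of q, so ∇f=0 decouples.
∂f/∂p = 36p(p + 3)(p + 4) = 0 at p ∈ {-4, -3, 0}; ∂f/∂q = 24(q - 4)(q - 2)(q + 2) = 0 at q ∈ {-2, 2, 4}.
The Hessian is diagonal: diag(f_pp, f_qq). Second derivatives: f_pp(-4)=144, f_pp(-3)=-108, f_pp(0)=432; f_qq(-2)=576, f_qq(2)=-192, f_qq(4)=288.
Local minima occur where both diagonal entries positive: (-4, -2), (-4, 4), (0, -2), (0, 4). Count: 4.

4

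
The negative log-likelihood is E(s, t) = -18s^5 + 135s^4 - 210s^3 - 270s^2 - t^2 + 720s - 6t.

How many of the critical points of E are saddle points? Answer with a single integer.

E separates as a function of s plus a function of t, so ∇E=0 decouples.
∂E/∂s = -90(s - 4)(s - 2)(s - 1)(s + 1) = 0 at s ∈ {-1, 1, 2, 4}; ∂E/∂t = -2(t + 3) = 0 at t ∈ {-3}.
The Hessian is diagonal: diag(E_ss, E_tt). Second derivatives: E_ss(-1)=2700, E_ss(1)=-540, E_ss(2)=540, E_ss(4)=-2700; E_tt(-3)=-2.
Saddle points occur where the two diagonal entries have opposite signs: (-1, -3), (2, -3). Count: 2.

2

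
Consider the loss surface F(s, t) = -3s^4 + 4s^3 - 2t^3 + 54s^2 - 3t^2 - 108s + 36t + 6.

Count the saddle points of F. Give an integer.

F separates as a function of s plus a function of t, so ∇F=0 decouples.
∂F/∂s = -12(s - 3)(s - 1)(s + 3) = 0 at s ∈ {-3, 1, 3}; ∂F/∂t = -6(t - 2)(t + 3) = 0 at t ∈ {-3, 2}.
The Hessian is diagonal: diag(F_ss, F_tt). Second derivatives: F_ss(-3)=-288, F_ss(1)=96, F_ss(3)=-144; F_tt(-3)=30, F_tt(2)=-30.
Saddle points occur where the two diagonal entries have opposite signs: (-3, -3), (1, 2), (3, -3). Count: 3.

3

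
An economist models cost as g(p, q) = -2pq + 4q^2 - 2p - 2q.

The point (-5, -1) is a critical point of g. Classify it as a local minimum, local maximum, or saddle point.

The Hessian of g is constant: H = [[0, -2], [-2, 8]].
det(H) = 0·8 − (-2)² = -4.
Since det(H) < 0, H is indefinite and the critical point is a saddle point.

saddle point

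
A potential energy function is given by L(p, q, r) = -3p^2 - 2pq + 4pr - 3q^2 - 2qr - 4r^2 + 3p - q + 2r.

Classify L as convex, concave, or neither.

concave

L is quadratic, so its Hessian is the constant matrix H = [[-6, -2, 4], [-2, -6, -2], [4, -2, -8]].
Leading principal minors: -6, 32, -104.
Signs alternate −, +, − ⇒ H ≺ 0 ⇒ concave.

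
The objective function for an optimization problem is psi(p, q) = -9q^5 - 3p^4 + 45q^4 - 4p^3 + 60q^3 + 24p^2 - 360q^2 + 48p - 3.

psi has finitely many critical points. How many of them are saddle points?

psi separates as a function of p plus a function of q, so ∇psi=0 decouples.
∂psi/∂p = -12(p - 2)(p + 1)(p + 2) = 0 at p ∈ {-2, -1, 2}; ∂psi/∂q = -45q(q - 4)(q - 2)(q + 2) = 0 at q ∈ {-2, 0, 2, 4}.
The Hessian is diagonal: diag(psi_pp, psi_qq). Second derivatives: psi_pp(-2)=-48, psi_pp(-1)=36, psi_pp(2)=-144; psi_qq(-2)=2160, psi_qq(0)=-720, psi_qq(2)=720, psi_qq(4)=-2160.
Saddle points occur where the two diagonal entries have opposite signs: (-2, -2), (-2, 2), (-1, 0), (-1, 4), (2, -2), (2, 2). Count: 6.

6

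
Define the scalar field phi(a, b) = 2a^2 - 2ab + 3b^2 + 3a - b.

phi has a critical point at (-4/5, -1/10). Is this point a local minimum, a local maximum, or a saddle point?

local minimum

The Hessian of phi is constant: H = [[4, -2], [-2, 6]].
det(H) = 4·6 − (-2)² = 20.
det(H) > 0 and tr(H) = 10 > 0, so H is positive definite and the point is a local minimum.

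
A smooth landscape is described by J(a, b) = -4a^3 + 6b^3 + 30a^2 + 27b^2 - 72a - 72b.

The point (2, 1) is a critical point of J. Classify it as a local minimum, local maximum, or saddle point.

local minimum

The mixed partial ∂²J/∂a∂b is 0, so the Hessian at any point is diag(J_aa, J_bb) = diag(12(-2a + 5), 18(2b + 3)).
At (2, 1): H = diag(12, 90).
Both eigenvalues are positive, so H is positive definite: a local minimum.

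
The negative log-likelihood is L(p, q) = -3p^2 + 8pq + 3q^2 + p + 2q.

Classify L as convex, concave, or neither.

L is quadratic, so its Hessian is the constant matrix H = [[-6, 8], [8, 6]].
det(H) = -100, tr(H) = 0.
det(H) < 0, so H is indefinite: neither convex nor concave.

neither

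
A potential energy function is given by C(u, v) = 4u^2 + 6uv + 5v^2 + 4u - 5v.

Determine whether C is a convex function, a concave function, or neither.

C is quadratic, so its Hessian is the constant matrix H = [[8, 6], [6, 10]].
det(H) = 44, tr(H) = 18.
det(H) > 0 and tr(H) > 0, so H is positive definite everywhere: convex.

convex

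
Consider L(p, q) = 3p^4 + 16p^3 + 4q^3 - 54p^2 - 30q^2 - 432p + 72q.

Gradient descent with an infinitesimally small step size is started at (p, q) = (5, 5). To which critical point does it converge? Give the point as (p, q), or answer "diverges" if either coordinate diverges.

L is separable, so gradient descent decouples: p follows -∂L/∂p, q follows -∂L/∂q.
∂L/∂p = 12(p - 3)(p + 3)(p + 4); at p=5 this is 1728, so p decreases.
∂L/∂q = 12(q - 3)(q - 2); at q=5 this is 72, so q decreases.
p converges to its nearest critical value 3 (a local min of the p-part); q converges to 3. The iterate converges to (3, 3).

(3, 3)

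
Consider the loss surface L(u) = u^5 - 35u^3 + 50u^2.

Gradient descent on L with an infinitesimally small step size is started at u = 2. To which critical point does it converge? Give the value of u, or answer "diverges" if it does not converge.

4

L'(u) = 5u(u - 4)(u - 1)(u + 5), so L'(2) = -140.
Gradient descent moves in the -L' direction, i.e. u is increasing.
The nearest critical point in that direction is u = 4, where L'' = 540 > 0 (a local minimum). The iterate converges there.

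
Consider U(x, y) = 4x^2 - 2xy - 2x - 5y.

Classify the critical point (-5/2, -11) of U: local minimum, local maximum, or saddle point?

saddle point

The Hessian of U is constant: H = [[8, -2], [-2, 0]].
det(H) = 8·0 − (-2)² = -4.
Since det(H) < 0, H is indefinite and the critical point is a saddle point.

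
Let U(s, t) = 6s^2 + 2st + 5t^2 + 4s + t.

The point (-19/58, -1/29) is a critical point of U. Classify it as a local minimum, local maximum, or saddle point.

The Hessian of U is constant: H = [[12, 2], [2, 10]].
det(H) = 12·10 − 2² = 116.
det(H) > 0 and tr(H) = 22 > 0, so H is positive definite and the point is a local minimum.

local minimum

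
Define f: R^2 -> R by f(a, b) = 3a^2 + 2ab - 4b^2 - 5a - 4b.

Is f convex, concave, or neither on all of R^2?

f is quadratic, so its Hessian is the constant matrix H = [[6, 2], [2, -8]].
det(H) = -52, tr(H) = -2.
det(H) < 0, so H is indefinite: neither convex nor concave.

neither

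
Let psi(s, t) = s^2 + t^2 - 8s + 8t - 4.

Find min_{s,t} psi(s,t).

-36

psi(s,t) separates as P(s) + Q(t) − 4, so its minimum is min P + min Q − 4.
P'(s) = 2s - 8 vanishes at s ∈ {4}; Q'(t) = 2(t + 4) vanishes at t ∈ {-4}.
Local minima of P (where P''>0): P(4)=-16. Local minima of Q: Q(-4)=-16.
So the global minimum of psi is P(4) + Q(-4) − 4 = -16 − 16 − 4 = -36, attained at (4, -4).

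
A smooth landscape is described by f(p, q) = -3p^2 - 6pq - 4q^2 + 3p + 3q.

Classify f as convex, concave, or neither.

concave

f is quadratic, so its Hessian is the constant matrix H = [[-6, -6], [-6, -8]].
det(H) = 12, tr(H) = -14.
det(H) > 0 and tr(H) < 0, so H is negative definite everywhere: concave.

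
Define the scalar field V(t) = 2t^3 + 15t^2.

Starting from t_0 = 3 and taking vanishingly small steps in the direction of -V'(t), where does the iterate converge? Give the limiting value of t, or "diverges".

0

V'(t) = 6t(t + 5), so V'(3) = 144.
Gradient descent moves in the -V' direction, i.e. t is decreasing.
The nearest critical point in that direction is t = 0, where V'' = 30 > 0 (a local minimum). The iterate converges there.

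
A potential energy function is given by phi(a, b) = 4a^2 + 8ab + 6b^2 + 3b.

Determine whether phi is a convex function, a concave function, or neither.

phi is quadratic, so its Hessian is the constant matrix H = [[8, 8], [8, 12]].
det(H) = 32, tr(H) = 20.
det(H) > 0 and tr(H) > 0, so H is positive definite everywhere: convex.

convex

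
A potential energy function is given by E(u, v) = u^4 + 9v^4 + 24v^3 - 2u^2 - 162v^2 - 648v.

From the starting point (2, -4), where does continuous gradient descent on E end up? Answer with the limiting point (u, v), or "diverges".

E is separable, so gradient descent decouples: u follows -∂E/∂u, v follows -∂E/∂v.
∂E/∂u = 4u(u - 1)(u + 1); at u=2 this is 24, so u decreases.
∂E/∂v = 36(v - 3)(v + 2)(v + 3); at v=-4 this is -504, so v increases.
u converges to its nearest critical value 1 (a local min of the u-part); v converges to -3. The iterate converges to (1, -3).

(1, -3)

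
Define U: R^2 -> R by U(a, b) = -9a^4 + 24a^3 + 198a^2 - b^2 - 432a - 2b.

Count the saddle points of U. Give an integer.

U separates as a function of a plus a function of b, so ∇U=0 decouples.
∂U/∂a = -36(a - 4)(a - 1)(a + 3) = 0 at a ∈ {-3, 1, 4}; ∂U/∂b = -2(b + 1) = 0 at b ∈ {-1}.
The Hessian is diagonal: diag(U_aa, U_bb). Second derivatives: U_aa(-3)=-1008, U_aa(1)=432, U_aa(4)=-756; U_bb(-1)=-2.
Saddle points occur where the two diagonal entries have opposite signs: (1, -1). Count: 1.

1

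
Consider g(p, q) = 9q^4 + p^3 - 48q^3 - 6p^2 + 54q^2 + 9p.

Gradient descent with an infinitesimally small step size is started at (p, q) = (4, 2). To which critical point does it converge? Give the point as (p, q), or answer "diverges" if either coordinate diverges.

g is separable, so gradient descent decouples: p follows -∂g/∂p, q follows -∂g/∂q.
∂g/∂p = 3(p - 3)(p - 1); at p=4 this is 9, so p decreases.
∂g/∂q = 36q(q - 3)(q - 1); at q=2 this is -72, so q increases.
p converges to its nearest critical value 3 (a local min of the p-part); q converges to 3. The iterate converges to (3, 3).

(3, 3)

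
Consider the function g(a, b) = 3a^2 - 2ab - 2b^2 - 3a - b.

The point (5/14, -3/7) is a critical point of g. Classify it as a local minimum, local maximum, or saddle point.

saddle point

The Hessian of g is constant: H = [[6, -2], [-2, -4]].
det(H) = 6·(-4) − (-2)² = -28.
Since det(H) < 0, H is indefinite and the critical point is a saddle point.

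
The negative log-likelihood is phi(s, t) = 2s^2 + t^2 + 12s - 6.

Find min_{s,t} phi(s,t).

-24

phi(s,t) separates as P(s) + Q(t) − 6, so its minimum is min P + min Q − 6.
P'(s) = 4s + 12 vanishes at s ∈ {-3}; Q'(t) = 2t vanishes at t ∈ {0}.
Local minima of P (where P''>0): P(-3)=-18. Local minima of Q: Q(0)=0.
So the global minimum of phi is P(-3) + Q(0) − 6 = -18 + 0 − 6 = -24, attained at (-3, 0).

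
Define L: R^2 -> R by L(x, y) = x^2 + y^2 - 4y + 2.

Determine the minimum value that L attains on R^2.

L(x,y) separates as P(x) + Q(y) + 2, so its minimum is min P + min Q + 2.
P'(x) = 2x vanishes at x ∈ {0}; Q'(y) = 2y - 4 vanishes at y ∈ {2}.
Local minima of P (where P''>0): P(0)=0. Local minima of Q: Q(2)=-4.
So the global minimum of L is P(0) + Q(2) + 2 = 0 − 4 + 2 = -2, attained at (0, 2).

-2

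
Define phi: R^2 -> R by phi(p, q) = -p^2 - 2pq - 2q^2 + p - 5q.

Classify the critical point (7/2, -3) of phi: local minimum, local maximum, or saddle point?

local maximum

The Hessian of phi is constant: H = [[-2, -2], [-2, -4]].
det(H) = (-2)·(-4) − (-2)² = 4.
det(H) > 0 and tr(H) = -6 < 0, so H is negative definite and the point is a local maximum.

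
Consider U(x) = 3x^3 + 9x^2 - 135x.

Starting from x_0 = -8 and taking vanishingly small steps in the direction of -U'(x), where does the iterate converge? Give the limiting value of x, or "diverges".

U'(x) = 9(x - 3)(x + 5), so U'(-8) = 297.
Gradient descent moves in the -U' direction, i.e. x is decreasing.
There is no critical point below x=-8, and U' keeps the same sign, so the iterate runs off to −∞.

diverges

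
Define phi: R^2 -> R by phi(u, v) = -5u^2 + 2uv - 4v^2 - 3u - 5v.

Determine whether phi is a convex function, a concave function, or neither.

phi is quadratic, so its Hessian is the constant matrix H = [[-10, 2], [2, -8]].
det(H) = 76, tr(H) = -18.
det(H) > 0 and tr(H) < 0, so H is negative definite everywhere: concave.

concave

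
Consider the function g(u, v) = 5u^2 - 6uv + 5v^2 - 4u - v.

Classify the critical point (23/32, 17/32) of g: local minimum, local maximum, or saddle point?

local minimum

The Hessian of g is constant: H = [[10, -6], [-6, 10]].
det(H) = 10·10 − (-6)² = 64.
det(H) > 0 and tr(H) = 20 > 0, so H is positive definite and the point is a local minimum.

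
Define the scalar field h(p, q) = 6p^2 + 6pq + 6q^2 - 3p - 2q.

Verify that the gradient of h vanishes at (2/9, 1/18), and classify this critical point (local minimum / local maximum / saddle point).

∇h = (12p + 6q - 3, 6p + 12q - 2); substituting (2/9, 1/18) gives ∇h = (0, 0), so (2/9, 1/18) is indeed a critical point.
The Hessian of h is constant: H = [[12, 6], [6, 12]].
det(H) = 12·12 − 6² = 108.
det(H) > 0 and tr(H) = 24 > 0, so H is positive definite and the point is a local minimum.

local minimum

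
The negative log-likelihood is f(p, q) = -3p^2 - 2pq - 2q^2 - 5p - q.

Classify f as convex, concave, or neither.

concave

f is quadratic, so its Hessian is the constant matrix H = [[-6, -2], [-2, -4]].
det(H) = 20, tr(H) = -10.
det(H) > 0 and tr(H) < 0, so H is negative definite everywhere: concave.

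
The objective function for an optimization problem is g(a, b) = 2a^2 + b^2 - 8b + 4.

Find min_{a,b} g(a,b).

-12

g(a,b) separates as P(a) + Q(b) + 4, so its minimum is min P + min Q + 4.
P'(a) = 4a vanishes at a ∈ {0}; Q'(b) = 2b - 8 vanishes at b ∈ {4}.
Local minima of P (where P''>0): P(0)=0. Local minima of Q: Q(4)=-16.
So the global minimum of g is P(0) + Q(4) + 4 = 0 − 16 + 4 = -12, attained at (0, 4).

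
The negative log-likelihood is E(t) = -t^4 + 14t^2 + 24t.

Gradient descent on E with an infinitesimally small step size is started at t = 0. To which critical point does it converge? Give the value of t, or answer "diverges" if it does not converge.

E'(t) = -4(t - 3)(t + 1)(t + 2), so E'(0) = 24.
Gradient descent moves in the -E' direction, i.e. t is decreasing.
The nearest critical point in that direction is t = -1, where E'' = 16 > 0 (a local minimum). The iterate converges there.

-1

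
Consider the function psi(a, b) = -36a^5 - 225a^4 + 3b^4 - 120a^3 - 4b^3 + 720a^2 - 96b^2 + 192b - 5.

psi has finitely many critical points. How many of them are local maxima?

psi separates as a function of a plus a function of b, so ∇psi=0 decouples.
∂psi/∂a = -180a(a - 1)(a + 2)(a + 4) = 0 at a ∈ {-4, -2, 0, 1}; ∂psi/∂b = 12(b - 4)(b - 1)(b + 4) = 0 at b ∈ {-4, 1, 4}.
The Hessian is diagonal: diag(psi_aa, psi_bb). Second derivatives: psi_aa(-4)=7200, psi_aa(-2)=-2160, psi_aa(0)=1440, psi_aa(1)=-2700; psi_bb(-4)=480, psi_bb(1)=-180, psi_bb(4)=288.
Local maxima occur where both diagonal entries negative: (-2, 1), (1, 1). Count: 2.

2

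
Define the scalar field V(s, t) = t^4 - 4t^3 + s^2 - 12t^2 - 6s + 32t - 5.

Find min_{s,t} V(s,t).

V(s,t) separates as P(s) + Q(t) − 5, so its minimum is min P + min Q − 5.
P'(s) = 2s - 6 vanishes at s ∈ {3}; Q'(t) = 4(t - 4)(t - 1)(t + 2) vanishes at t ∈ {-2, 1, 4}.
Local minima of P (where P''>0): P(3)=-9. Local minima of Q: Q(-2)=-64, Q(4)=-64.
So the global minimum of V is P(3) + Q(-2) − 5 = -9 − 64 − 5 = -78, attained at (3, -2).

-78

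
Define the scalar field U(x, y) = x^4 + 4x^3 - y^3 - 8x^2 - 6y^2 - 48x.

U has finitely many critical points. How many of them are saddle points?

U separates as a function of x plus a function of y, so ∇U=0 decouples.
∂U/∂x = 4(x - 2)(x + 2)(x + 3) = 0 at x ∈ {-3, -2, 2}; ∂U/∂y = -3y(y + 4) = 0 at y ∈ {-4, 0}.
The Hessian is diagonal: diag(U_xx, U_yy). Second derivatives: U_xx(-3)=20, U_xx(-2)=-16, U_xx(2)=80; U_yy(-4)=12, U_yy(0)=-12.
Saddle points occur where the two diagonal entries have opposite signs: (-3, 0), (-2, -4), (2, 0). Count: 3.

3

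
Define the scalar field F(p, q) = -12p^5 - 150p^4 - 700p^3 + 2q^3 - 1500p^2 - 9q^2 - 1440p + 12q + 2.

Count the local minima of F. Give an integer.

2

F separates as a function of p plus a function of q, so ∇F=0 decouples.
∂F/∂p = -60(p + 1)(p + 2)(p + 3)(p + 4) = 0 at p ∈ {-4, -3, -2, -1}; ∂F/∂q = 6(q - 2)(q - 1) = 0 at q ∈ {1, 2}.
The Hessian is diagonal: diag(F_pp, F_qq). Second derivatives: F_pp(-4)=360, F_pp(-3)=-120, F_pp(-2)=120, F_pp(-1)=-360; F_qq(1)=-6, F_qq(2)=6.
Local minima occur where both diagonal entries positive: (-4, 2), (-2, 2). Count: 2.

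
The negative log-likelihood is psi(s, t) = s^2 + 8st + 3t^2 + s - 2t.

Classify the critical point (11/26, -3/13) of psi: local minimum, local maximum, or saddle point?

saddle point

The Hessian of psi is constant: H = [[2, 8], [8, 6]].
det(H) = 2·6 − 8² = -52.
Since det(H) < 0, H is indefinite and the critical point is a saddle point.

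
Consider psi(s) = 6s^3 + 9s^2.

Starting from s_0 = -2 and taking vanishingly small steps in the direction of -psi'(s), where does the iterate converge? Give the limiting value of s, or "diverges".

psi'(s) = 18s(s + 1), so psi'(-2) = 36.
Gradient descent moves in the -psi' direction, i.e. s is decreasing.
There is no critical point below s=-2, and psi' keeps the same sign, so the iterate runs off to −∞.

diverges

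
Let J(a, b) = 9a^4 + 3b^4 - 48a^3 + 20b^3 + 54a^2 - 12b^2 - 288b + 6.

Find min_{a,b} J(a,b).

J(a,b) separates as P(a) + Q(b) + 6, so its minimum is min P + min Q + 6.
P'(a) = 36a(a - 3)(a - 1) vanishes at a ∈ {0, 1, 3}; Q'(b) = 12(b - 2)(b + 3)(b + 4) vanishes at b ∈ {-4, -3, 2}.
Local minima of P (where P''>0): P(0)=0, P(3)=-81. Local minima of Q: Q(-4)=448, Q(2)=-416.
So the global minimum of J is P(3) + Q(2) + 6 = -81 − 416 + 6 = -491, attained at (3, 2).

-491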